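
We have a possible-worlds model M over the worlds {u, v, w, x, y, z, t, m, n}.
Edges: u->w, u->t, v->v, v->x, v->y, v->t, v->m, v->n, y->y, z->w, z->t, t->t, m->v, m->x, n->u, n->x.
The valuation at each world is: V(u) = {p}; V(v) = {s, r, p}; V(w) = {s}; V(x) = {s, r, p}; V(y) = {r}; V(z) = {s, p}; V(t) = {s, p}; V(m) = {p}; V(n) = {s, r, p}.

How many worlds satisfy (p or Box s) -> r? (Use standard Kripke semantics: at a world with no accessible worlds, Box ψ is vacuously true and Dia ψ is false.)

Let φ = (p or Box s) -> r. Evaluate φ at each world:
  u (successors {w, t}): φ is false.
  v (successors {v, x, y, t, m, n}): φ is true.
  w (successors ∅): φ is false.
  x (successors ∅): φ is true.
  y (successors {y}): φ is true.
  z (successors {w, t}): φ is false.
  t (successors {t}): φ is false.
  m (successors {v, x}): φ is false.
  n (successors {u, x}): φ is true.
For instance, at y:
  At y: p or Box s is false, r is true, so (p or Box s) -> r is true.
    At y: p is false, Box s is false, so p or Box s is false.
      At y: Box s requires s at every successor {y}.
        s fails at y, so Box s is false at y.
Satisfying worlds: {v, x, y, n}

4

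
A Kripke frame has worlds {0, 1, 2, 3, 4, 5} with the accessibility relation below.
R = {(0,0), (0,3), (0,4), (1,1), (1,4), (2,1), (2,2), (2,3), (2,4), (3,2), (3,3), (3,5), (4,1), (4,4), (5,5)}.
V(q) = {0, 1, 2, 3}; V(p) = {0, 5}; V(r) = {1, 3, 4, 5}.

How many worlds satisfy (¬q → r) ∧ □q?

0

Let φ = (¬q → r) ∧ □q. Evaluate φ at each world:
  0 (successors {0, 3, 4}): φ is false.
  1 (successors {1, 4}): φ is false.
  2 (successors {1, 2, 3, 4}): φ is false.
  3 (successors {2, 3, 5}): φ is false.
  4 (successors {1, 4}): φ is false.
  5 (successors {5}): φ is false.
For instance, at 3:
  At 3: ¬q → r is true, □q is false, so (¬q → r) ∧ □q is false.
    At 3: □q requires q at every successor {2, 3, 5}.
      q fails at 5, so □q is false at 3.
Satisfying worlds: none.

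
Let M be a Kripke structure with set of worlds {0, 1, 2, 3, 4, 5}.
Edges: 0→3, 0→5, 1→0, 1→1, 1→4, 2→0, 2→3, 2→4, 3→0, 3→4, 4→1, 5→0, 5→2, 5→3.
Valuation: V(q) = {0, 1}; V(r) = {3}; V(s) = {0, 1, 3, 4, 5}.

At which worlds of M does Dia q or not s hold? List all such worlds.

1, 2, 3, 4, 5

Let φ = Dia q or not s. Evaluate φ at each world:
  0 (successors {3, 5}): φ is false.
  1 (successors {0, 1, 4}): φ is true.
  2 (successors {0, 3, 4}): φ is true.
  3 (successors {0, 4}): φ is true.
  4 (successors {1}): φ is true.
  5 (successors {0, 2, 3}): φ is true.
For instance, at 5:
  At 5: Dia q is true, not s is false, so Dia q or not s is true.
    At 5: Dia q requires q at some successor in {0, 2, 3}.
      q holds at 0, so Dia q is true at 5.
Satisfying worlds: {1, 2, 3, 4, 5}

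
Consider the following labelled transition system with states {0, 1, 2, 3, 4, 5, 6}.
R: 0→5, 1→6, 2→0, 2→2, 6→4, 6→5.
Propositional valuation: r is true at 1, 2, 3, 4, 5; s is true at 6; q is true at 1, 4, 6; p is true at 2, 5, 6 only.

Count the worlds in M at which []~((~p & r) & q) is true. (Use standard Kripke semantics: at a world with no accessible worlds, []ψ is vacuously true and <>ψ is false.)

Let φ = []~((~p & r) & q). Evaluate φ at each world:
  0 (successors {5}): φ is true.
  1 (successors {6}): φ is true.
  2 (successors {0, 2}): φ is true.
  3 (successors ∅): φ is true.
  4 (successors ∅): φ is true.
  5 (successors ∅): φ is true.
  6 (successors {4, 5}): φ is false.
For instance, at 0:
  At 0: []~((~p & r) & q) requires ~((~p & r) & q) at every successor {5}.
    At 5: ~((~p & r) & q) is true.
  So []~((~p & r) & q) is true at 0.
Satisfying worlds: {0, 1, 2, 3, 4, 5}

6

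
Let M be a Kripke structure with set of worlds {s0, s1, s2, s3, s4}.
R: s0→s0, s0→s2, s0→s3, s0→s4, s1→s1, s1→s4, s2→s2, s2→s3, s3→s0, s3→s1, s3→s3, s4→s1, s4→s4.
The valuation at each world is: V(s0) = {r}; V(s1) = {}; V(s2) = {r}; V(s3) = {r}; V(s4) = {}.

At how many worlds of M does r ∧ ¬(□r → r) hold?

Recall that □ψ holds at a world iff ψ holds at every accessible world, and ◇ψ holds iff ψ holds at some accessible world.
Let φ = r ∧ ¬(□r → r). Evaluate φ at each world:
  s0 (successors {s0, s2, s3, s4}): φ is false.
  s1 (successors {s1, s4}): φ is false.
  s2 (successors {s2, s3}): φ is false.
  s3 (successors {s0, s1, s3}): φ is false.
  s4 (successors {s1, s4}): φ is false.
For instance, at s1:
  At s1: r is false, ¬(□r → r) is false, so r ∧ ¬(□r → r) is false.
    At s1: □r → r is true, so ¬(□r → r) is false.
      At s1: □r is false, r is false, so □r → r is true.
Satisfying worlds: none.

0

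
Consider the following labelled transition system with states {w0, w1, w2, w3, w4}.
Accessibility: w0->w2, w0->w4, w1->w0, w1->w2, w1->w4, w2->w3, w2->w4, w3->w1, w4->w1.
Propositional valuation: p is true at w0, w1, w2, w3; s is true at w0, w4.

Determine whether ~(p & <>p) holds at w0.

No

At w0: p & <>p is true, so ~(p & <>p) is false.
  At w0: p is true, <>p is true, so p & <>p is true.
    At w0: <>p requires p at some successor in {w2, w4}.
      p holds at w2, so <>p is true at w0.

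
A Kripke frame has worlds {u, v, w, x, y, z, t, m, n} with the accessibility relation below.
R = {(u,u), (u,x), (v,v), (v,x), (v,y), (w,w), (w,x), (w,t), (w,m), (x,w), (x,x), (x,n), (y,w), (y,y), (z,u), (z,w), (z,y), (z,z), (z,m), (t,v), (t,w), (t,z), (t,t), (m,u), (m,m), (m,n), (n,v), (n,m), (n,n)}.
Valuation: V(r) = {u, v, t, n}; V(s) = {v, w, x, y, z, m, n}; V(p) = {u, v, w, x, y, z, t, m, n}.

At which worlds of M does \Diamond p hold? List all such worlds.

u, v, w, x, y, z, t, m, n

Let φ = \Diamond p. Evaluate φ at each world:
  u (successors {u, x}): φ is true.
  v (successors {v, x, y}): φ is true.
  w (successors {w, x, t, m}): φ is true.
  x (successors {w, x, n}): φ is true.
  y (successors {w, y}): φ is true.
  z (successors {u, w, y, z, m}): φ is true.
  t (successors {v, w, z, t}): φ is true.
  m (successors {u, m, n}): φ is true.
  n (successors {v, m, n}): φ is true.
For instance, at n:
  At n: \Diamond p requires p at some successor in {v, m, n}.
    p holds at v, so \Diamond p is true at n.
Satisfying worlds: {u, v, w, x, y, z, t, m, n}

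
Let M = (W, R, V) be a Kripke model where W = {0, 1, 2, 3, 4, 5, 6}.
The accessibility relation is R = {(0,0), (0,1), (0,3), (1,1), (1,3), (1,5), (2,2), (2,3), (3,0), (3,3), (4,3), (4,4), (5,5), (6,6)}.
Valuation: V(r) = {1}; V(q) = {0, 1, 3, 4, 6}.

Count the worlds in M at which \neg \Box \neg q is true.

6

Recall that \Box ψ holds at a world iff ψ holds at every accessible world, and \Diamond ψ holds iff ψ holds at some accessible world.
Let φ = \neg \Box \neg q. Evaluate φ at each world:
  0 (successors {0, 1, 3}): φ is true.
  1 (successors {1, 3, 5}): φ is true.
  2 (successors {2, 3}): φ is true.
  3 (successors {0, 3}): φ is true.
  4 (successors {3, 4}): φ is true.
  5 (successors {5}): φ is false.
  6 (successors {6}): φ is true.
For instance, at 1:
  At 1: \Box \neg q is false, so \neg \Box \neg q is true.
    At 1: \Box \neg q requires \neg q at every successor {1, 3, 5}.
      \neg q fails at 1, so \Box \neg q is false at 1.
Satisfying worlds: {0, 1, 2, 3, 4, 6}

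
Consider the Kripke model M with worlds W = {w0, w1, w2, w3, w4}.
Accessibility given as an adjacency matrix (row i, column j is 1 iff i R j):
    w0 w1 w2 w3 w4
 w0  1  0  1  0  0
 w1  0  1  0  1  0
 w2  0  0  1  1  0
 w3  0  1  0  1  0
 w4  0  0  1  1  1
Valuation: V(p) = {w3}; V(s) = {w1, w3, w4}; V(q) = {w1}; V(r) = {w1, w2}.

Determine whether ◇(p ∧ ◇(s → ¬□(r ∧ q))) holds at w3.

Yes

At w3: ◇(p ∧ ◇(s → ¬□(r ∧ q))) requires p ∧ ◇(s → ¬□(r ∧ q)) at some successor in {w1, w3}.
  p ∧ ◇(s → ¬□(r ∧ q)) holds at w3, so ◇(p ∧ ◇(s → ¬□(r ∧ q))) is true at w3.
    At w3: p is true, ◇(s → ¬□(r ∧ q)) is true, so p ∧ ◇(s → ¬□(r ∧ q)) is true.
      At w3: ◇(s → ¬□(r ∧ q)) requires s → ¬□(r ∧ q) at some successor in {w1, w3}.
        s → ¬□(r ∧ q) holds at w1, so ◇(s → ¬□(r ∧ q)) is true at w3.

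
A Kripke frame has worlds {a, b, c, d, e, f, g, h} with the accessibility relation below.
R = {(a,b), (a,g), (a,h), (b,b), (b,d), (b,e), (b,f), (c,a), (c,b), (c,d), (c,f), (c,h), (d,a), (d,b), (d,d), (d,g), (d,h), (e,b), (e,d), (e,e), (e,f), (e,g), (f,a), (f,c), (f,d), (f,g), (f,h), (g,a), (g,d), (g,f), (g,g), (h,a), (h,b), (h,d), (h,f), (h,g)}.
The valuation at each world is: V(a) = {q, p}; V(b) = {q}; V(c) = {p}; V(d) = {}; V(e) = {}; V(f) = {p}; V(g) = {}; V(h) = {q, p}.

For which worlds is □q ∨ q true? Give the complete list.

a, b, h

Recall that □ψ holds at a world iff ψ holds at every accessible world, and ◇ψ holds iff ψ holds at some accessible world.
Let φ = □q ∨ q. Evaluate φ at each world:
  a (successors {b, g, h}): φ is true.
  b (successors {b, d, e, f}): φ is true.
  c (successors {a, b, d, f, h}): φ is false.
  d (successors {a, b, d, g, h}): φ is false.
  e (successors {b, d, e, f, g}): φ is false.
  f (successors {a, c, d, g, h}): φ is false.
  g (successors {a, d, f, g}): φ is false.
  h (successors {a, b, d, f, g}): φ is true.
For instance, at c:
  At c: □q is false, q is false, so □q ∨ q is false.
    At c: □q requires q at every successor {a, b, d, f, h}.
      q fails at d, so □q is false at c.
Satisfying worlds: {a, b, h}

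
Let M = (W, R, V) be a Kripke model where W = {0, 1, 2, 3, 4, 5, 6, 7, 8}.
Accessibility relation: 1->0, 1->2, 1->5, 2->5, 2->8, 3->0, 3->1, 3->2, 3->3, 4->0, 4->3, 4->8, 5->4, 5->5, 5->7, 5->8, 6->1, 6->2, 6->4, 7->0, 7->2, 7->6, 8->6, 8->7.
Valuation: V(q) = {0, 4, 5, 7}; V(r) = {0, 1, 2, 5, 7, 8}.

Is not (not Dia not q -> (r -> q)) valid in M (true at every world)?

Let φ = not (not Dia not q -> (r -> q)). Evaluate φ at each world:
  0 (successors ∅): φ is false.
  1 (successors {0, 2, 5}): φ is false.
  2 (successors {5, 8}): φ is false.
  3 (successors {0, 1, 2, 3}): φ is false.
  4 (successors {0, 3, 8}): φ is false.
  5 (successors {4, 5, 7, 8}): φ is false.
  6 (successors {1, 2, 4}): φ is false.
  7 (successors {0, 2, 6}): φ is false.
  8 (successors {6, 7}): φ is false.
Detail at 0 (counterexample):
  At 0: not Dia not q -> (r -> q) is true, so not (not Dia not q -> (r -> q)) is false.
    At 0: not Dia not q is true, r -> q is true, so not Dia not q -> (r -> q) is true.
      At 0: Dia not q is false, so not Dia not q is true.

No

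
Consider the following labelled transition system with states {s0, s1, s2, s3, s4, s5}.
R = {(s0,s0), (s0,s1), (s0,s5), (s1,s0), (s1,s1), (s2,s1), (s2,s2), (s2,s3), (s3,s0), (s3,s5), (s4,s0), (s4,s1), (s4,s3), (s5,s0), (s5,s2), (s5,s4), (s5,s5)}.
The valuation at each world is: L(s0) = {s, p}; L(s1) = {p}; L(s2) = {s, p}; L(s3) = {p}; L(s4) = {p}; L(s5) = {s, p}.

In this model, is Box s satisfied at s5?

No

Recall that Box ψ holds at a world iff ψ holds at every accessible world, and Dia ψ holds iff ψ holds at some accessible world.
At s5: Box s requires s at every successor {s0, s2, s4, s5}.
  s fails at s4, so Box s is false at s5.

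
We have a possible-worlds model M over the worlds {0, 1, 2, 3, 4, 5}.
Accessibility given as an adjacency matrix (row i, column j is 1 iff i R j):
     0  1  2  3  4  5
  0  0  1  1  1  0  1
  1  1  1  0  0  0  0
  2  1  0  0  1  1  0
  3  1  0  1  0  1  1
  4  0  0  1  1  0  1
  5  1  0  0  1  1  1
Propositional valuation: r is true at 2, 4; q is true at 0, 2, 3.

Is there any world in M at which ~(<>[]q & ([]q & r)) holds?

Recall that []ψ holds at a world iff ψ holds at every accessible world, and <>ψ holds iff ψ holds at some accessible world.
Let φ = ~(<>[]q & ([]q & r)). Evaluate φ at each world:
  0 (successors {1, 2, 3, 5}): φ is true.
  1 (successors {0, 1}): φ is true.
  2 (successors {0, 3, 4}): φ is true.
  3 (successors {0, 2, 4, 5}): φ is true.
  4 (successors {2, 3, 5}): φ is true.
  5 (successors {0, 3, 4, 5}): φ is true.
Detail at 0 (witness):
  At 0: <>[]q & ([]q & r) is false, so ~(<>[]q & ([]q & r)) is true.
    At 0: <>[]q is false, []q & r is false, so <>[]q & ([]q & r) is false.
      At 0: <>[]q requires []q at some successor in {1, 2, 3, 5}.
        At 1: []q is false.
        At 2: []q is false.
        At 3: []q is false.
        At 5: []q is false.
      So <>[]q is false at 0.
      At 0: []q is false, r is false, so []q & r is false.

Yes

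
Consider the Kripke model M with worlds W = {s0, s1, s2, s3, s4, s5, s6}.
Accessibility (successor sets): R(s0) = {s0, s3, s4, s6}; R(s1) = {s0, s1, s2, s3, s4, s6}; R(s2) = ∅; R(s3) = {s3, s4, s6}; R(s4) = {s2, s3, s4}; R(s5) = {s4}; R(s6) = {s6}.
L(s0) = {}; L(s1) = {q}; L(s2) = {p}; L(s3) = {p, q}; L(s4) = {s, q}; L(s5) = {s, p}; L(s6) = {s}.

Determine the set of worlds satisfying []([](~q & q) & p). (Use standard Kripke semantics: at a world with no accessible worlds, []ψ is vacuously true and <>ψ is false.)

Let φ = []([](~q & q) & p). Evaluate φ at each world:
  s0 (successors {s0, s3, s4, s6}): φ is false.
  s1 (successors {s0, s1, s2, s3, s4, s6}): φ is false.
  s2 (successors ∅): φ is true.
  s3 (successors {s3, s4, s6}): φ is false.
  s4 (successors {s2, s3, s4}): φ is false.
  s5 (successors {s4}): φ is false.
  s6 (successors {s6}): φ is false.
For instance, at s4:
  At s4: []([](~q & q) & p) requires [](~q & q) & p at every successor {s2, s3, s4}.
    [](~q & q) & p fails at s3, so []([](~q & q) & p) is false at s4.
      At s3: [](~q & q) is false, p is true, so [](~q & q) & p is false.
Satisfying worlds: {s2}

s2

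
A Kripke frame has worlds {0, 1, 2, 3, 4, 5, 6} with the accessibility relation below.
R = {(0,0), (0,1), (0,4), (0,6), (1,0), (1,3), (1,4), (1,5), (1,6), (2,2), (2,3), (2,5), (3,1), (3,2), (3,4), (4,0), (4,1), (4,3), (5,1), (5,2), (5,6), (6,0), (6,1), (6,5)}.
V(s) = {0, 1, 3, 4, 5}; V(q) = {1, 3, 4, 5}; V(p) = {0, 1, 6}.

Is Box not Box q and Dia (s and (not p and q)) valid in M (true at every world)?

Let φ = Box not Box q and Dia (s and (not p and q)). Evaluate φ at each world:
  0 (successors {0, 1, 4, 6}): φ is true.
  1 (successors {0, 3, 4, 5, 6}): φ is true.
  2 (successors {2, 3, 5}): φ is true.
  3 (successors {1, 2, 4}): φ is true.
  4 (successors {0, 1, 3}): φ is true.
  5 (successors {1, 2, 6}): φ is false.
  6 (successors {0, 1, 5}): φ is true.
Detail at 5 (counterexample):
  At 5: Box not Box q is true, Dia (s and (not p and q)) is false, so Box not Box q and Dia (s and (not p and q)) is false.
    At 5: Box not Box q requires not Box q at every successor {1, 2, 6}.
      At 1: not Box q is true.
      At 2: not Box q is true.
      At 6: not Box q is true.
    So Box not Box q is true at 5.
    At 5: Dia (s and (not p and q)) requires s and (not p and q) at some successor in {1, 2, 6}.
      At 1: s and (not p and q) is false.
      At 2: s and (not p and q) is false.
      At 6: s and (not p and q) is false.
    So Dia (s and (not p and q)) is false at 5.

No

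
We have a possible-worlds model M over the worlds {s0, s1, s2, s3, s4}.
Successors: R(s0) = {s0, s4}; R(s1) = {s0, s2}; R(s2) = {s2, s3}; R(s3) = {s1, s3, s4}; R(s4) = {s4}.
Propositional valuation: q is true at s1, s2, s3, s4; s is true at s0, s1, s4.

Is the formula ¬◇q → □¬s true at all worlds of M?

Yes

Let φ = ¬◇q → □¬s. Evaluate φ at each world:
  s0 (successors {s0, s4}): φ is true.
  s1 (successors {s0, s2}): φ is true.
  s2 (successors {s2, s3}): φ is true.
  s3 (successors {s1, s3, s4}): φ is true.
  s4 (successors {s4}): φ is true.
For instance, at s0:
  At s0: ¬◇q is false, □¬s is false, so ¬◇q → □¬s is true.
    At s0: ◇q is true, so ¬◇q is false.
      At s0: ◇q requires q at some successor in {s0, s4}.
        q holds at s4, so ◇q is true at s0.
    At s0: □¬s requires ¬s at every successor {s0, s4}.
      ¬s fails at s0, so □¬s is false at s0.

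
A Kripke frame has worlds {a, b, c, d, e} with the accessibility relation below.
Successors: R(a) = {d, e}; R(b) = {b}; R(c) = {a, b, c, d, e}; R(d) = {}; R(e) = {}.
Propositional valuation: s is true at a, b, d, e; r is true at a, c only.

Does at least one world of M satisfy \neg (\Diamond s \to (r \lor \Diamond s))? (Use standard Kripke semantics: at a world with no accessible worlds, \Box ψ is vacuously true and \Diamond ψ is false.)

No

Let φ = \neg (\Diamond s \to (r \lor \Diamond s)). Evaluate φ at each world:
  a (successors {d, e}): φ is false.
  b (successors {b}): φ is false.
  c (successors {a, b, c, d, e}): φ is false.
  d (successors ∅): φ is false.
  e (successors ∅): φ is false.
For instance, at a:
  At a: \Diamond s \to (r \lor \Diamond s) is true, so \neg (\Diamond s \to (r \lor \Diamond s)) is false.
    At a: \Diamond s is true, r \lor \Diamond s is true, so \Diamond s \to (r \lor \Diamond s) is true.
      At a: \Diamond s requires s at some successor in {d, e}.
        s holds at d, so \Diamond s is true at a.
      At a: r is true, \Diamond s is true, so r \lor \Diamond s is true.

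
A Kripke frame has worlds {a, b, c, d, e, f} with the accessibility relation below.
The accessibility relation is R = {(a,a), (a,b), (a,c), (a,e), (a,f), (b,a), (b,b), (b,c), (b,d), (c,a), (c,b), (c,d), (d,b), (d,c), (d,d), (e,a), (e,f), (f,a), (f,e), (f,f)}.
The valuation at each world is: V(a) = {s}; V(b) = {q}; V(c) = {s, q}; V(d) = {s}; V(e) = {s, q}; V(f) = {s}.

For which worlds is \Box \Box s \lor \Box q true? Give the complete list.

Let φ = \Box \Box s \lor \Box q. Evaluate φ at each world:
  a (successors {a, b, c, e, f}): φ is false.
  b (successors {a, b, c, d}): φ is false.
  c (successors {a, b, d}): φ is false.
  d (successors {b, c, d}): φ is false.
  e (successors {a, f}): φ is false.
  f (successors {a, e, f}): φ is false.
For instance, at c:
  At c: \Box \Box s is false, \Box q is false, so \Box \Box s \lor \Box q is false.
    At c: \Box \Box s requires \Box s at every successor {a, b, d}.
      \Box s fails at a, so \Box \Box s is false at c.
    At c: \Box q requires q at every successor {a, b, d}.
      q fails at a, so \Box q is false at c.
Satisfying worlds: none.

none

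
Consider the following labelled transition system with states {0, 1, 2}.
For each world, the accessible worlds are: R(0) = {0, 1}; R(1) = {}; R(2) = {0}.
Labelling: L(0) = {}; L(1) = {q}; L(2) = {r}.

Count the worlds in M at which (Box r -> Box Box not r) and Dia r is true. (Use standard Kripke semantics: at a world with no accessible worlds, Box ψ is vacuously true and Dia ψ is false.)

0

Recall that Box ψ holds at a world iff ψ holds at every accessible world, and Dia ψ holds iff ψ holds at some accessible world.
Let φ = (Box r -> Box Box not r) and Dia r. Evaluate φ at each world:
  0 (successors {0, 1}): φ is false.
  1 (successors ∅): φ is false.
  2 (successors {0}): φ is false.
For instance, at 0:
  At 0: Box r -> Box Box not r is true, Dia r is false, so (Box r -> Box Box not r) and Dia r is false.
    At 0: Box r is false, Box Box not r is true, so Box r -> Box Box not r is true.
      At 0: Box r requires r at every successor {0, 1}.
        r fails at 0, so Box r is false at 0.
      At 0: Box Box not r requires Box not r at every successor {0, 1}.
        At 0: Box not r is true.
        At 1: Box not r is true.
      So Box Box not r is true at 0.
    At 0: Dia r requires r at some successor in {0, 1}.
      At 0: r is false.
      At 1: r is false.
    So Dia r is false at 0.
Satisfying worlds: none.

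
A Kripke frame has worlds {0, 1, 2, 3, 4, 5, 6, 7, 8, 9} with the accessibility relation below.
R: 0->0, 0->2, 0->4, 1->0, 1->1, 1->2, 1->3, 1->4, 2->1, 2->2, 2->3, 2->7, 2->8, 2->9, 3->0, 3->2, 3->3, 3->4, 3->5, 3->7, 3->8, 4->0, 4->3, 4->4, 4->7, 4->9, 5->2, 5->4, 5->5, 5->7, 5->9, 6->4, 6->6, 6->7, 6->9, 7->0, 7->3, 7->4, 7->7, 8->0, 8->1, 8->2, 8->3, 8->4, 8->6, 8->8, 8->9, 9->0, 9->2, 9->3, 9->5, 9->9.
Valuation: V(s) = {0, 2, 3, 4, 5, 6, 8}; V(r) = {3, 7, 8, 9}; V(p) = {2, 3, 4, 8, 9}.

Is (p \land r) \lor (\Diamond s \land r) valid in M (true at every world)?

No

Let φ = (p \land r) \lor (\Diamond s \land r). Evaluate φ at each world:
  0 (successors {0, 2, 4}): φ is false.
  1 (successors {0, 1, 2, 3, 4}): φ is false.
  2 (successors {1, 2, 3, 7, 8, 9}): φ is false.
  3 (successors {0, 2, 3, 4, 5, 7, 8}): φ is true.
  4 (successors {0, 3, 4, 7, 9}): φ is false.
  5 (successors {2, 4, 5, 7, 9}): φ is false.
  6 (successors {4, 6, 7, 9}): φ is false.
  7 (successors {0, 3, 4, 7}): φ is true.
  8 (successors {0, 1, 2, 3, 4, 6, 8, 9}): φ is true.
  9 (successors {0, 2, 3, 5, 9}): φ is true.
Detail at 0 (counterexample):
  At 0: p \land r is false, \Diamond s \land r is false, so (p \land r) \lor (\Diamond s \land r) is false.
    At 0: \Diamond s is true, r is false, so \Diamond s \land r is false.
      At 0: \Diamond s requires s at some successor in {0, 2, 4}.
        s holds at 0, so \Diamond s is true at 0.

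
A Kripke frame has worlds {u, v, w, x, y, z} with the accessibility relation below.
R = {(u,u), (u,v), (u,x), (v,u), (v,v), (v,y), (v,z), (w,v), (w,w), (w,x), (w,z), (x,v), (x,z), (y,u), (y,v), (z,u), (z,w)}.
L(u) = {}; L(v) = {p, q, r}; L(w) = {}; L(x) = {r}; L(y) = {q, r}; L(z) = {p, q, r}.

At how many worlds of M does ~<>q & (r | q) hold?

1

Let φ = ~<>q & (r | q). Evaluate φ at each world:
  u (successors {u, v, x}): φ is false.
  v (successors {u, v, y, z}): φ is false.
  w (successors {v, w, x, z}): φ is false.
  x (successors {v, z}): φ is false.
  y (successors {u, v}): φ is false.
  z (successors {u, w}): φ is true.
For instance, at u:
  At u: ~<>q is false, r | q is false, so ~<>q & (r | q) is false.
    At u: <>q is true, so ~<>q is false.
      At u: <>q requires q at some successor in {u, v, x}.
        q holds at v, so <>q is true at u.
Satisfying worlds: {z}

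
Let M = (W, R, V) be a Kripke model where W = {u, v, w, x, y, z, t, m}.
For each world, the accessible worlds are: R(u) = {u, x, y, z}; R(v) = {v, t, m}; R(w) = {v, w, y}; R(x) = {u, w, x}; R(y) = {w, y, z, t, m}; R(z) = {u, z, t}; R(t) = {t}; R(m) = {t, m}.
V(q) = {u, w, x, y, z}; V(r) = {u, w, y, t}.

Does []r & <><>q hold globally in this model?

Let φ = []r & <><>q. Evaluate φ at each world:
  u (successors {u, x, y, z}): φ is false.
  v (successors {v, t, m}): φ is false.
  w (successors {v, w, y}): φ is false.
  x (successors {u, w, x}): φ is false.
  y (successors {w, y, z, t, m}): φ is false.
  z (successors {u, z, t}): φ is false.
  t (successors {t}): φ is false.
  m (successors {t, m}): φ is false.
Detail at u (counterexample):
  At u: []r is false, <><>q is true, so []r & <><>q is false.
    At u: []r requires r at every successor {u, x, y, z}.
      r fails at x, so []r is false at u.
    At u: <><>q requires <>q at some successor in {u, x, y, z}.
      <>q holds at u, so <><>q is true at u.

No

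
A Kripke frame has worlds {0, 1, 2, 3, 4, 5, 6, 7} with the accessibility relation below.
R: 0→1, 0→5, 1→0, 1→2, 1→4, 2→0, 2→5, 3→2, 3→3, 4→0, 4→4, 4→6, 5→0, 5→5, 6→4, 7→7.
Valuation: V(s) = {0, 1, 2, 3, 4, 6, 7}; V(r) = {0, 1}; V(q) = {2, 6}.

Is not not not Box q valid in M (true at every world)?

Let φ = not not not Box q. Evaluate φ at each world:
  0 (successors {1, 5}): φ is true.
  1 (successors {0, 2, 4}): φ is true.
  2 (successors {0, 5}): φ is true.
  3 (successors {2, 3}): φ is true.
  4 (successors {0, 4, 6}): φ is true.
  5 (successors {0, 5}): φ is true.
  6 (successors {4}): φ is true.
  7 (successors {7}): φ is true.
For instance, at 4:
  At 4: not not Box q is false, so not not not Box q is true.
    At 4: not Box q is true, so not not Box q is false.
      At 4: Box q is false, so not Box q is true.

Yes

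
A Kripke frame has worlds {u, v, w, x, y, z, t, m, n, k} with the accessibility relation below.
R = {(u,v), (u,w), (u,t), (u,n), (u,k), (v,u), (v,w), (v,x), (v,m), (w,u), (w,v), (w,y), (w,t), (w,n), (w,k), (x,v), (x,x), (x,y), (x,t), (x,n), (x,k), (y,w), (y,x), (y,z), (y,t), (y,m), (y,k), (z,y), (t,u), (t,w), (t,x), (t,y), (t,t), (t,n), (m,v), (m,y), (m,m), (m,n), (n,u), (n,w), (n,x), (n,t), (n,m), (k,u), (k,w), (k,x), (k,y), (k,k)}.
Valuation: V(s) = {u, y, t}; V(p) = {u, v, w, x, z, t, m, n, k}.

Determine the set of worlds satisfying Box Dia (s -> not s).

Let φ = Box Dia (s -> not s). Evaluate φ at each world:
  u (successors {v, w, t, n, k}): φ is true.
  v (successors {u, w, x, m}): φ is true.
  w (successors {u, v, y, t, n, k}): φ is true.
  x (successors {v, x, y, t, n, k}): φ is true.
  y (successors {w, x, z, t, m, k}): φ is false.
  z (successors {y}): φ is true.
  t (successors {u, w, x, y, t, n}): φ is true.
  m (successors {v, y, m, n}): φ is true.
  n (successors {u, w, x, t, m}): φ is true.
  k (successors {u, w, x, y, k}): φ is true.
For instance, at z:
  At z: Box Dia (s -> not s) requires Dia (s -> not s) at every successor {y}.
      At y: Dia (s -> not s) requires s -> not s at some successor in {w, x, z, t, m, k}.
        s -> not s holds at w, so Dia (s -> not s) is true at y.
  So Box Dia (s -> not s) is true at z.
Satisfying worlds: {u, v, w, x, z, t, m, n, k}

u, v, w, x, z, t, m, n, k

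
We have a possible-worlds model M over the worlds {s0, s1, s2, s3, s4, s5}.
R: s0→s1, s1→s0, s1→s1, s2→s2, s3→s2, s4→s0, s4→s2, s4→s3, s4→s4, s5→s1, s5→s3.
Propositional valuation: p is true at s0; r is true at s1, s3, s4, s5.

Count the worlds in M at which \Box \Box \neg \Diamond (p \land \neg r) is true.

2

Let φ = \Box \Box \neg \Diamond (p \land \neg r). Evaluate φ at each world:
  s0 (successors {s1}): φ is false.
  s1 (successors {s0, s1}): φ is false.
  s2 (successors {s2}): φ is true.
  s3 (successors {s2}): φ is true.
  s4 (successors {s0, s2, s3, s4}): φ is false.
  s5 (successors {s1, s3}): φ is false.
For instance, at s4:
  At s4: \Box \Box \neg \Diamond (p \land \neg r) requires \Box \neg \Diamond (p \land \neg r) at every successor {s0, s2, s3, s4}.
    \Box \neg \Diamond (p \land \neg r) fails at s0, so \Box \Box \neg \Diamond (p \land \neg r) is false at s4.
      At s0: \Box \neg \Diamond (p \land \neg r) requires \neg \Diamond (p \land \neg r) at every successor {s1}.
        \neg \Diamond (p \land \neg r) fails at s1, so \Box \neg \Diamond (p \land \neg r) is false at s0.
Satisfying worlds: {s2, s3}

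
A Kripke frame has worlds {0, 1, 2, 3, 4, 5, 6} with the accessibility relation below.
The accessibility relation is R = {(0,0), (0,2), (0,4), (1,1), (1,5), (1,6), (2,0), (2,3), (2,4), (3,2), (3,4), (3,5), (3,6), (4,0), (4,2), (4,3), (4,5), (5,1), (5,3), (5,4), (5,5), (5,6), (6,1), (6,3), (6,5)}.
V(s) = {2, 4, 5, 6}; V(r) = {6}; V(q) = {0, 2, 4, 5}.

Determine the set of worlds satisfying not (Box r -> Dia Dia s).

Let φ = not (Box r -> Dia Dia s). Evaluate φ at each world:
  0 (successors {0, 2, 4}): φ is false.
  1 (successors {1, 5, 6}): φ is false.
  2 (successors {0, 3, 4}): φ is false.
  3 (successors {2, 4, 5, 6}): φ is false.
  4 (successors {0, 2, 3, 5}): φ is false.
  5 (successors {1, 3, 4, 5, 6}): φ is false.
  6 (successors {1, 3, 5}): φ is false.
For instance, at 4:
  At 4: Box r -> Dia Dia s is true, so not (Box r -> Dia Dia s) is false.
    At 4: Box r is false, Dia Dia s is true, so Box r -> Dia Dia s is true.
      At 4: Box r requires r at every successor {0, 2, 3, 5}.
        r fails at 0, so Box r is false at 4.
      At 4: Dia Dia s requires Dia s at some successor in {0, 2, 3, 5}.
        Dia s holds at 0, so Dia Dia s is true at 4.
Satisfying worlds: none.

none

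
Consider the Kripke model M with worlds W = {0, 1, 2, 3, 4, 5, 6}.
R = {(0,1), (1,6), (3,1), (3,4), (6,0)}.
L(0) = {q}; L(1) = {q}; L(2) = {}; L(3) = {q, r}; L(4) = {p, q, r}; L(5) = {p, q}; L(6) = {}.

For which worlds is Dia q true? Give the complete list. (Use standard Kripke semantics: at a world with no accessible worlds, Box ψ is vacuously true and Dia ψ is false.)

Recall that Dia ψ holds at a world iff ψ holds at some accessible world.
Let φ = Dia q. Evaluate φ at each world:
  0 (successors {1}): φ is true.
  1 (successors {6}): φ is false.
  2 (successors ∅): φ is false.
  3 (successors {1, 4}): φ is true.
  4 (successors ∅): φ is false.
  5 (successors ∅): φ is false.
  6 (successors {0}): φ is true.
For instance, at 1:
  At 1: Dia q requires q at some successor in {6}.
    At 6: q is false.
  So Dia q is false at 1.
Satisfying worlds: {0, 3, 6}

0, 3, 6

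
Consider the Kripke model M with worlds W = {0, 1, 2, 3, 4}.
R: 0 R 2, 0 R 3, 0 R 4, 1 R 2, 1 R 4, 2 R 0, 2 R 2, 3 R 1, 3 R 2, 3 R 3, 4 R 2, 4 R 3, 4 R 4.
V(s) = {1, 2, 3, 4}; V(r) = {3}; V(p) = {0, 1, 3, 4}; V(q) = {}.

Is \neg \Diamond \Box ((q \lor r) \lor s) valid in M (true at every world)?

Let φ = \neg \Diamond \Box ((q \lor r) \lor s). Evaluate φ at each world:
  0 (successors {2, 3, 4}): φ is false.
  1 (successors {2, 4}): φ is false.
  2 (successors {0, 2}): φ is false.
  3 (successors {1, 2, 3}): φ is false.
  4 (successors {2, 3, 4}): φ is false.
Detail at 0 (counterexample):
  At 0: \Diamond \Box ((q \lor r) \lor s) is true, so \neg \Diamond \Box ((q \lor r) \lor s) is false.
    At 0: \Diamond \Box ((q \lor r) \lor s) requires \Box ((q \lor r) \lor s) at some successor in {2, 3, 4}.
      \Box ((q \lor r) \lor s) holds at 3, so \Diamond \Box ((q \lor r) \lor s) is true at 0.

No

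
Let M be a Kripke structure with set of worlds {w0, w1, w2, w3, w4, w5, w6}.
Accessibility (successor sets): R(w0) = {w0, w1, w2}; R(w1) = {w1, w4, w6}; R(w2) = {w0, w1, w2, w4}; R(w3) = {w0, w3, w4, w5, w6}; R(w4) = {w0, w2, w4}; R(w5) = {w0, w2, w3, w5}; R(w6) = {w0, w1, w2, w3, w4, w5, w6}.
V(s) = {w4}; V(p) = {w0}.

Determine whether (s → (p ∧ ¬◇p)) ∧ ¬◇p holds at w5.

No

Recall that ◇ψ holds at a world iff ψ holds at some accessible world.
At w5: s → (p ∧ ¬◇p) is true, ¬◇p is false, so (s → (p ∧ ¬◇p)) ∧ ¬◇p is false.
  At w5: s is false, p ∧ ¬◇p is false, so s → (p ∧ ¬◇p) is true.
    At w5: p is false, ¬◇p is false, so p ∧ ¬◇p is false.
      At w5: ◇p is true, so ¬◇p is false.
  At w5: ◇p is true, so ¬◇p is false.
    At w5: ◇p requires p at some successor in {w0, w2, w3, w5}.
      p holds at w0, so ◇p is true at w5.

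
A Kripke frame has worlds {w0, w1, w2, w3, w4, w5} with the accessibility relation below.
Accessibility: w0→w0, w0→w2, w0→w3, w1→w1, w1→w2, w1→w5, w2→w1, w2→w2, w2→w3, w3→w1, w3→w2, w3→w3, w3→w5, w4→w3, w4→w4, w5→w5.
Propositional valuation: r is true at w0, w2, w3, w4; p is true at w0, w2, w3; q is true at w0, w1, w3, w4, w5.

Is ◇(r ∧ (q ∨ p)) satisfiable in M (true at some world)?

Recall that ◇ψ holds at a world iff ψ holds at some accessible world.
Let φ = ◇(r ∧ (q ∨ p)). Evaluate φ at each world:
  w0 (successors {w0, w2, w3}): φ is true.
  w1 (successors {w1, w2, w5}): φ is true.
  w2 (successors {w1, w2, w3}): φ is true.
  w3 (successors {w1, w2, w3, w5}): φ is true.
  w4 (successors {w3, w4}): φ is true.
  w5 (successors {w5}): φ is false.
Detail at w0 (witness):
  At w0: ◇(r ∧ (q ∨ p)) requires r ∧ (q ∨ p) at some successor in {w0, w2, w3}.
    r ∧ (q ∨ p) holds at w0, so ◇(r ∧ (q ∨ p)) is true at w0.

Yes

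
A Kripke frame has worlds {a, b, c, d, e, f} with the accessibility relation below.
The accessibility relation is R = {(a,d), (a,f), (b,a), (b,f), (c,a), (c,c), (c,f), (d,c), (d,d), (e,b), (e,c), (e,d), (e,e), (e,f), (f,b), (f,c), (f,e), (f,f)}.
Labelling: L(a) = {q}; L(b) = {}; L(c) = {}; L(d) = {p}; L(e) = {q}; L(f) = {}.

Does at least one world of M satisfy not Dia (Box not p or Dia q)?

No

Let φ = not Dia (Box not p or Dia q). Evaluate φ at each world:
  a (successors {d, f}): φ is false.
  b (successors {a, f}): φ is false.
  c (successors {a, c, f}): φ is false.
  d (successors {c, d}): φ is false.
  e (successors {b, c, d, e, f}): φ is false.
  f (successors {b, c, e, f}): φ is false.
For instance, at f:
  At f: Dia (Box not p or Dia q) is true, so not Dia (Box not p or Dia q) is false.
    At f: Dia (Box not p or Dia q) requires Box not p or Dia q at some successor in {b, c, e, f}.
      Box not p or Dia q holds at b, so Dia (Box not p or Dia q) is true at f.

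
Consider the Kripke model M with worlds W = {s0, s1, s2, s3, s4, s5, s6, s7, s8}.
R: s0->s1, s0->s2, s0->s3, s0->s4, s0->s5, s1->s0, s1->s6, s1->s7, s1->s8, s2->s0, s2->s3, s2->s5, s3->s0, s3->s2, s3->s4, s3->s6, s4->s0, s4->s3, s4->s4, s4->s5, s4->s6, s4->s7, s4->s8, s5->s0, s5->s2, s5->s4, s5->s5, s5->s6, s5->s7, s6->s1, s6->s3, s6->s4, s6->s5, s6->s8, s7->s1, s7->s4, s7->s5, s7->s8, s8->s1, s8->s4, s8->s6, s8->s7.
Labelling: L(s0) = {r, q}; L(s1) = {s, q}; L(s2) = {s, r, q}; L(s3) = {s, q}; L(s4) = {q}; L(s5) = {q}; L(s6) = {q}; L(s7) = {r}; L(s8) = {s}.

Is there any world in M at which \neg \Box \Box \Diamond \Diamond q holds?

Recall that \Box ψ holds at a world iff ψ holds at every accessible world, and \Diamond ψ holds iff ψ holds at some accessible world.
Let φ = \neg \Box \Box \Diamond \Diamond q. Evaluate φ at each world:
  s0 (successors {s1, s2, s3, s4, s5}): φ is false.
  s1 (successors {s0, s6, s7, s8}): φ is false.
  s2 (successors {s0, s3, s5}): φ is false.
  s3 (successors {s0, s2, s4, s6}): φ is false.
  s4 (successors {s0, s3, s4, s5, s6, s7, s8}): φ is false.
  s5 (successors {s0, s2, s4, s5, s6, s7}): φ is false.
  s6 (successors {s1, s3, s4, s5, s8}): φ is false.
  s7 (successors {s1, s4, s5, s8}): φ is false.
  s8 (successors {s1, s4, s6, s7}): φ is false.
For instance, at s3:
  At s3: \Box \Box \Diamond \Diamond q is true, so \neg \Box \Box \Diamond \Diamond q is false.
    At s3: \Box \Box \Diamond \Diamond q requires \Box \Diamond \Diamond q at every successor {s0, s2, s4, s6}.
      At s0: \Box \Diamond \Diamond q is true.
      At s2: \Box \Diamond \Diamond q is true.
      At s4: \Box \Diamond \Diamond q is true.
      At s6: \Box \Diamond \Diamond q is true.
    So \Box \Box \Diamond \Diamond q is true at s3.

No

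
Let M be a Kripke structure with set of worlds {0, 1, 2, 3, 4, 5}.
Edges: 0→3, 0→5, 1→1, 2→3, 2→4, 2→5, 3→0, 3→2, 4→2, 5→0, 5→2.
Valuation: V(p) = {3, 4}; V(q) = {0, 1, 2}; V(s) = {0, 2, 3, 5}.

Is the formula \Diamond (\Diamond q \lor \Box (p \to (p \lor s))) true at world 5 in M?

At 5: \Diamond (\Diamond q \lor \Box (p \to (p \lor s))) requires \Diamond q \lor \Box (p \to (p \lor s)) at some successor in {0, 2}.
  \Diamond q \lor \Box (p \to (p \lor s)) holds at 0, so \Diamond (\Diamond q \lor \Box (p \to (p \lor s))) is true at 5.
    At 0: \Diamond q is false, \Box (p \to (p \lor s)) is true, so \Diamond q \lor \Box (p \to (p \lor s)) is true.
      At 0: \Diamond q requires q at some successor in {3, 5}.
        At 3: q is false.
        At 5: q is false.
      So \Diamond q is false at 0.
      At 0: \Box (p \to (p \lor s)) requires p \to (p \lor s) at every successor {3, 5}.
        At 3: p \to (p \lor s) is true.
        At 5: p \to (p \lor s) is true.
      So \Box (p \to (p \lor s)) is true at 0.

Yes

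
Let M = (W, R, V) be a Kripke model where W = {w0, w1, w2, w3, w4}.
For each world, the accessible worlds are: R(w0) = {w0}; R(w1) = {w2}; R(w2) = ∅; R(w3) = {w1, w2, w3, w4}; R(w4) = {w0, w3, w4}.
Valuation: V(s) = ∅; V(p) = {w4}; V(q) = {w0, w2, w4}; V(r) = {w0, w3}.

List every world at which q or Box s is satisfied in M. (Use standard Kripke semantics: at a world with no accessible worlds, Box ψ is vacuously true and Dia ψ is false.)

w0, w2, w4

Recall that Box ψ holds at a world iff ψ holds at every accessible world, and Dia ψ holds iff ψ holds at some accessible world.
Let φ = q or Box s. Evaluate φ at each world:
  w0 (successors {w0}): φ is true.
  w1 (successors {w2}): φ is false.
  w2 (successors ∅): φ is true.
  w3 (successors {w1, w2, w3, w4}): φ is false.
  w4 (successors {w0, w3, w4}): φ is true.
For instance, at w4:
  At w4: q is true, Box s is false, so q or Box s is true.
    At w4: Box s requires s at every successor {w0, w3, w4}.
      s fails at w0, so Box s is false at w4.
Satisfying worlds: {w0, w2, w4}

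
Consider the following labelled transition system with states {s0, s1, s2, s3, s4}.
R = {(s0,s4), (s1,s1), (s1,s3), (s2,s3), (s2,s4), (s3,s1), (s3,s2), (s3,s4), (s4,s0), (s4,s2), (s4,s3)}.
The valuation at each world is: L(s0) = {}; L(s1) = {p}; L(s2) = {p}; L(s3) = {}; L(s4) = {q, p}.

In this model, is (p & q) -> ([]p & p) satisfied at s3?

Yes

At s3: p & q is false, []p & p is false, so (p & q) -> ([]p & p) is true.
  At s3: []p is true, p is false, so []p & p is false.
    At s3: []p requires p at every successor {s1, s2, s4}.
      At s1: p is true.
      At s2: p is true.
      At s4: p is true.
    So []p is true at s3.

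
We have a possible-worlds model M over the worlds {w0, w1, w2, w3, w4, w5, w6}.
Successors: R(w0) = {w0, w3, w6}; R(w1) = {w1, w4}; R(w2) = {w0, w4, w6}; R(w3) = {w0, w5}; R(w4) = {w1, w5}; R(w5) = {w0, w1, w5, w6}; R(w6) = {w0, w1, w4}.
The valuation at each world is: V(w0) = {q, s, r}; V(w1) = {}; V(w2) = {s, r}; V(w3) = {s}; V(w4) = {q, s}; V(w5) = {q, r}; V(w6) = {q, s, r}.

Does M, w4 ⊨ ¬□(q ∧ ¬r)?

Yes

Recall that □ψ holds at a world iff ψ holds at every accessible world, and ◇ψ holds iff ψ holds at some accessible world.
At w4: □(q ∧ ¬r) is false, so ¬□(q ∧ ¬r) is true.
  At w4: □(q ∧ ¬r) requires q ∧ ¬r at every successor {w1, w5}.
    q ∧ ¬r fails at w1, so □(q ∧ ¬r) is false at w4.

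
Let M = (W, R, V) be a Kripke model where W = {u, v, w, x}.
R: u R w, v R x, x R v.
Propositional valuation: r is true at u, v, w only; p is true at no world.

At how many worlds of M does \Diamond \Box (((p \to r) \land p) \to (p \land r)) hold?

3

Let φ = \Diamond \Box (((p \to r) \land p) \to (p \land r)). Evaluate φ at each world:
  u (successors {w}): φ is true.
  v (successors {x}): φ is true.
  w (successors ∅): φ is false.
  x (successors {v}): φ is true.
For instance, at x:
  At x: \Diamond \Box (((p \to r) \land p) \to (p \land r)) requires \Box (((p \to r) \land p) \to (p \land r)) at some successor in {v}.
    \Box (((p \to r) \land p) \to (p \land r)) holds at v, so \Diamond \Box (((p \to r) \land p) \to (p \land r)) is true at x.
      At v: \Box (((p \to r) \land p) \to (p \land r)) requires ((p \to r) \land p) \to (p \land r) at every successor {x}.
        At x: ((p \to r) \land p) \to (p \land r) is true.
      So \Box (((p \to r) \land p) \to (p \land r)) is true at v.
Satisfying worlds: {u, v, x}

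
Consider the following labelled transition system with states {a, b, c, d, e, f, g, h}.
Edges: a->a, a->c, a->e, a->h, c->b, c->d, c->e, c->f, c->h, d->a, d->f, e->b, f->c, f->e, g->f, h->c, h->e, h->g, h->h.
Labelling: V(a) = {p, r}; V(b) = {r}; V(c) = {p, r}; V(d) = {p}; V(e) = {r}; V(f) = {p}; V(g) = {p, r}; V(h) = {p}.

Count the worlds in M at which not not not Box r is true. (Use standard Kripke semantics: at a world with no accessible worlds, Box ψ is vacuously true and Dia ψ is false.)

5

Let φ = not not not Box r. Evaluate φ at each world:
  a (successors {a, c, e, h}): φ is true.
  b (successors ∅): φ is false.
  c (successors {b, d, e, f, h}): φ is true.
  d (successors {a, f}): φ is true.
  e (successors {b}): φ is false.
  f (successors {c, e}): φ is false.
  g (successors {f}): φ is true.
  h (successors {c, e, g, h}): φ is true.
For instance, at f:
  At f: not not Box r is true, so not not not Box r is false.
    At f: not Box r is false, so not not Box r is true.
      At f: Box r is true, so not Box r is false.
Satisfying worlds: {a, c, d, g, h}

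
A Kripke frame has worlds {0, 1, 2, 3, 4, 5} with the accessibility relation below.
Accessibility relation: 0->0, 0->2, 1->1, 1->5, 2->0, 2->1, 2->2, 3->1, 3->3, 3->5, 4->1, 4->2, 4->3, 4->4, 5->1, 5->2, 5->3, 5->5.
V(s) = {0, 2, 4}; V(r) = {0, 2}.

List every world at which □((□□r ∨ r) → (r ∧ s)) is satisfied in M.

0, 1, 2, 3, 4, 5

Let φ = □((□□r ∨ r) → (r ∧ s)). Evaluate φ at each world:
  0 (successors {0, 2}): φ is true.
  1 (successors {1, 5}): φ is true.
  2 (successors {0, 1, 2}): φ is true.
  3 (successors {1, 3, 5}): φ is true.
  4 (successors {1, 2, 3, 4}): φ is true.
  5 (successors {1, 2, 3, 5}): φ is true.
For instance, at 1:
  At 1: □((□□r ∨ r) → (r ∧ s)) requires (□□r ∨ r) → (r ∧ s) at every successor {1, 5}.
      At 1: □□r ∨ r is false, r ∧ s is false, so (□□r ∨ r) → (r ∧ s) is true.
      At 5: □□r ∨ r is false, r ∧ s is false, so (□□r ∨ r) → (r ∧ s) is true.
  So □((□□r ∨ r) → (r ∧ s)) is true at 1.
Satisfying worlds: {0, 1, 2, 3, 4, 5}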